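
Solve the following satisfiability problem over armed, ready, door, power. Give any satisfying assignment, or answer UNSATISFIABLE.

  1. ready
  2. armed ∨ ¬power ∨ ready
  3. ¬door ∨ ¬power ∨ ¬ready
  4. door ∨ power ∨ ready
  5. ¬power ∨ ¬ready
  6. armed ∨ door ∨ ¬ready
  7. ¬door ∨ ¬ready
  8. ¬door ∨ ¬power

Unit clause (ready) forces ready = True.
In (¬power ∨ ¬ready) only ¬power is left, so power = False.
In (¬door ∨ ¬ready) only ¬door is left, so door = False.
In (armed ∨ door ∨ ¬ready) only armed is left, so armed = True.
All clauses satisfied.

armed: True; ready: True; door: False; power: False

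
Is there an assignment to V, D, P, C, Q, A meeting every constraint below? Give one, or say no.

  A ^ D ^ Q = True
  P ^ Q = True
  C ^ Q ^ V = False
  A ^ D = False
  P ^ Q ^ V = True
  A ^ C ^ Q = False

V: False; D: False; P: False; C: True; Q: True; A: False

A ^ D ^ Q = F ^ F ^ T = True ✓
P ^ Q = F ^ T = True ✓
C ^ Q ^ V = T ^ T ^ F = False ✓
A ^ D = F ^ F = False ✓
P ^ Q ^ V = F ^ T ^ F = True ✓
A ^ C ^ Q = F ^ T ^ T = False ✓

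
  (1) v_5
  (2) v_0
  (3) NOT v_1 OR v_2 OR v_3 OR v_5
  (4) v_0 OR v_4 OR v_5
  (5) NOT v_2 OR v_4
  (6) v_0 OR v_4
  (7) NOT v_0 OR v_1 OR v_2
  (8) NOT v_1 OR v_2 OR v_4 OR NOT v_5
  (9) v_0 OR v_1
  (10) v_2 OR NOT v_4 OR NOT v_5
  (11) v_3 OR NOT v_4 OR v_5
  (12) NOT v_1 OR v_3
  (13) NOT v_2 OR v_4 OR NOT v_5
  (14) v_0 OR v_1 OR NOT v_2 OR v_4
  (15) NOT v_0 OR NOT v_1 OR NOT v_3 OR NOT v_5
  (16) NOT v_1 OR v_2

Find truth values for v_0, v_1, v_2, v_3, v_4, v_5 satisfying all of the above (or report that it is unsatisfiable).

Unit clause (v_5) forces v_5 = True.
Unit clause (v_0) forces v_0 = True.
Try v_1 = True:
  (NOT v_1 OR v_3) forces v_3 = True.
  clause (NOT v_0 OR NOT v_1 OR NOT v_3 OR NOT v_5) is falsified — backtrack.
So v_1 = False.
  then (NOT v_0 OR v_1 OR v_2) forces v_2 = True.
  then (NOT v_2 OR v_4 OR NOT v_5) forces v_4 = True.
Set v_3 = False.
All clauses satisfied.

v_0: True, v_1: False, v_2: True, v_3: False, v_4: True, v_5: True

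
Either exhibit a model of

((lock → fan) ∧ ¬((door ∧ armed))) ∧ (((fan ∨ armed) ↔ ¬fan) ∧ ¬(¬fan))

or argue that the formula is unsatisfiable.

The formula is unsatisfiable.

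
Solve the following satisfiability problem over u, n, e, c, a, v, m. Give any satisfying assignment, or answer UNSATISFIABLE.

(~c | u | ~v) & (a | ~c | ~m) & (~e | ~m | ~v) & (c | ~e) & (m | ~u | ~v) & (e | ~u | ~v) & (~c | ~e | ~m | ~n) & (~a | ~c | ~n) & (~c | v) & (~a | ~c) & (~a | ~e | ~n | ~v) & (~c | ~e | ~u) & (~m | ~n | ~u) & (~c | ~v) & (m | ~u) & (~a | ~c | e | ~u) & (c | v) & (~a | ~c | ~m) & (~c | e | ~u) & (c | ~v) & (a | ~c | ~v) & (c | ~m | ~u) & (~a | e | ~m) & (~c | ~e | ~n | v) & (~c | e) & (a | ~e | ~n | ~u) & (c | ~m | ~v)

Unsatisfiable — no assignment works.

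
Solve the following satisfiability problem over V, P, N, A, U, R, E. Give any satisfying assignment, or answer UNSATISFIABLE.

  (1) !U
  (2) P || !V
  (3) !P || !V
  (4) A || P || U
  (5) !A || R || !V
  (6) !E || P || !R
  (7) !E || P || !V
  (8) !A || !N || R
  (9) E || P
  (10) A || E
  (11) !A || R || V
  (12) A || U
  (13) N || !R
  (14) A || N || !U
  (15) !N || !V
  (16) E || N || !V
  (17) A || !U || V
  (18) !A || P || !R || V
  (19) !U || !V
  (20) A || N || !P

Unit clause (!U) forces U = False.
In (A || U) only A is left, so A = True.
Try V = True:
  (P || !V) forces P = True.
  clause (!P || !V) is falsified — backtrack.
So V = False.
  then (!A || R || V) forces R = True.
  then (N || !R) forces N = True.
  then (!A || P || !R || V) forces P = True.
Set E = True.
All clauses satisfied.

V: False, P: True, N: True, A: True, U: False, R: True, E: True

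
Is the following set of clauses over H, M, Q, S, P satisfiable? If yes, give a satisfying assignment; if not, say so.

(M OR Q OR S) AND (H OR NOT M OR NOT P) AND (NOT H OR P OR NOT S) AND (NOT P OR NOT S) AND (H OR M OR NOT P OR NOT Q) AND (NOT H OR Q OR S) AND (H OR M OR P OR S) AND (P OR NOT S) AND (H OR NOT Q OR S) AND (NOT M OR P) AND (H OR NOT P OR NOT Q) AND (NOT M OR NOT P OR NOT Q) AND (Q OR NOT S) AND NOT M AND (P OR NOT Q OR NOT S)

H = True; M = False; Q = True; S = False; P = False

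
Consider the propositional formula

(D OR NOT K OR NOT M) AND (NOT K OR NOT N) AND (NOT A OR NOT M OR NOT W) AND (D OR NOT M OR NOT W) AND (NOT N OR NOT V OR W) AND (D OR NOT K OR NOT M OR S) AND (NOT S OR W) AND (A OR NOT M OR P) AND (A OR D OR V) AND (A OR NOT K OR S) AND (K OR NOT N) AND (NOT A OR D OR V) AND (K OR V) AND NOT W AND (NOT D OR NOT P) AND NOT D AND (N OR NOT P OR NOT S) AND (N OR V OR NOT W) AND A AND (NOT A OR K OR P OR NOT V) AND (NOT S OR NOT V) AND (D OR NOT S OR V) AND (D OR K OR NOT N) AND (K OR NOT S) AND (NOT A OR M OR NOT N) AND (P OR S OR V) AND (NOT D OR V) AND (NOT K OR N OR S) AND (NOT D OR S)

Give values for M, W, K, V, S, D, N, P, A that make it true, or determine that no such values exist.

M = False, W = False, K = False, V = True, S = False, D = False, N = False, P = True, A = True

Unit clause (NOT W) forces W = False.
Unit clause (NOT D) forces D = False.
Unit clause (A) forces A = True.
In (NOT S OR W) only NOT S is left, so S = False.
In (NOT A OR D OR V) only V is left, so V = True.
In (NOT N OR NOT V OR W) only NOT N is left, so N = False.
In (NOT K OR N OR S) only NOT K is left, so K = False.
In (NOT A OR K OR P OR NOT V) only P is left, so P = True.
Set M = False.
All clauses satisfied.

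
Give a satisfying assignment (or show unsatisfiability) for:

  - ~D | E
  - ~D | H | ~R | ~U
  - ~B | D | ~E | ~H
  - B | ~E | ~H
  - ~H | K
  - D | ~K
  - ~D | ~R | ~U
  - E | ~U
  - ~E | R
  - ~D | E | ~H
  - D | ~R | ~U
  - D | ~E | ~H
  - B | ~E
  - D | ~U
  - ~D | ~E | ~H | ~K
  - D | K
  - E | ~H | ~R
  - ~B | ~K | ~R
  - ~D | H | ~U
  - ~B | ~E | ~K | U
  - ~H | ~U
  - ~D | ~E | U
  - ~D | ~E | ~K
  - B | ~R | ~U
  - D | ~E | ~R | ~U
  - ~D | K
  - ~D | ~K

Unsatisfiable — no assignment works.

Case K = True:
  (D | ~K) forces D = True.
  Clause (~D | ~K) is falsified — contradiction.
Case K = False:
  (~H | K) forces H = False.
  (D | K) forces D = True.
  Clause (~D | K) is falsified — contradiction.
Both cases fail, so the formula is unsatisfiable.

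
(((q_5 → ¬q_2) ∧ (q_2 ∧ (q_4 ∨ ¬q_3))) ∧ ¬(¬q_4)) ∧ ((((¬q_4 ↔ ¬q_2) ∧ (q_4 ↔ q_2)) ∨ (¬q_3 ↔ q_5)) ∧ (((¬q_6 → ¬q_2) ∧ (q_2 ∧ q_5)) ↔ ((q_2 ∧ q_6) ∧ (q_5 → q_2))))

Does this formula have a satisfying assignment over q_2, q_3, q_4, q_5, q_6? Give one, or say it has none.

q_2=T, q_3=T, q_4=T, q_5=F, q_6=F

  ((q_5 → ¬q_2) ∧ (q_2 ∧ (q_4 ∨ ¬q_3))) ∧ ¬(¬q_4) = True
    (q_5 → ¬q_2) ∧ (q_2 ∧ (q_4 ∨ ¬q_3)) = True
      q_5 → ¬q_2 = True
        ¬q_2 = False
      q_2 ∧ (q_4 ∨ ¬q_3) = True
        q_4 ∨ ¬q_3 = True
          ¬q_3 = False
    ¬(¬q_4) = True
      ¬q_4 = False
  (((¬q_4 ↔ ¬q_2) ∧ (q_4 ↔ q_2)) ∨ (¬q_3 ↔ q_5)) ∧ (((¬q_6 → ¬q_2) ∧ (q_2 ∧ q_5)) ↔ ((q_2 ∧ q_6) ∧ (q_5 → q_2))) = True
    ((¬q_4 ↔ ¬q_2) ∧ (q_4 ↔ q_2)) ∨ (¬q_3 ↔ q_5) = True
      (¬q_4 ↔ ¬q_2) ∧ (q_4 ↔ q_2) = True
        ¬q_4 ↔ ¬q_2 = True
          ¬q_4 = False
          ¬q_2 = False
        q_4 ↔ q_2 = True
      ¬q_3 ↔ q_5 = True
        ¬q_3 = False
    ((¬q_6 → ¬q_2) ∧ (q_2 ∧ q_5)) ↔ ((q_2 ∧ q_6) ∧ (q_5 → q_2)) = True
      (¬q_6 → ¬q_2) ∧ (q_2 ∧ q_5) = False
        ¬q_6 → ¬q_2 = False
          ¬q_6 = True
          ¬q_2 = False
        q_2 ∧ q_5 = False
      (q_2 ∧ q_6) ∧ (q_5 → q_2) = False
        q_2 ∧ q_6 = False
        q_5 → q_2 = True
Both conjuncts True, so the formula holds.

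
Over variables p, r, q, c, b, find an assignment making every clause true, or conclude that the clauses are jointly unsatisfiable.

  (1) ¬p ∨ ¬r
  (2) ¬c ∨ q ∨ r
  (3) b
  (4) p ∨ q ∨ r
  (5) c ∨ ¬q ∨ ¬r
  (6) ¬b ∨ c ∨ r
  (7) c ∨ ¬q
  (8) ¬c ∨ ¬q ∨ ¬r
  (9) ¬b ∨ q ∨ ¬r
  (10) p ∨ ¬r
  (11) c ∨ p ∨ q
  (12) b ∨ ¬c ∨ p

Unit clause (b) forces b = True.
Set p = True.
  then (¬p ∨ ¬r) forces r = False.
  then (¬b ∨ c ∨ r) forces c = True.
  then (¬c ∨ q ∨ r) forces q = True.
All clauses satisfied.

p: True, r: False, q: True, c: True, b: True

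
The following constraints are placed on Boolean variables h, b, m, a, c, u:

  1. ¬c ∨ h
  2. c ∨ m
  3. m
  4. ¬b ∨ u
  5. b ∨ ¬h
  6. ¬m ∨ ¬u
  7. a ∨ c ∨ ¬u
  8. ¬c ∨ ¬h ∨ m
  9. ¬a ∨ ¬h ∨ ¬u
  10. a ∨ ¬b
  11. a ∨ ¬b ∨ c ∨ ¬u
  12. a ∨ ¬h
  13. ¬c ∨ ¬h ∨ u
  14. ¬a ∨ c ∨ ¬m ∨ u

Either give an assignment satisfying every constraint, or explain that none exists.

h = False, b = False, m = True, a = False, c = False, u = False

Unit clause (m) forces m = True.
In (¬m ∨ ¬u) only ¬u is left, so u = False.
In (¬b ∨ u) only ¬b is left, so b = False.
In (b ∨ ¬h) only ¬h is left, so h = False.
In (¬c ∨ h) only ¬c is left, so c = False.
In (¬a ∨ c ∨ ¬m ∨ u) only ¬a is left, so a = False.
All clauses satisfied.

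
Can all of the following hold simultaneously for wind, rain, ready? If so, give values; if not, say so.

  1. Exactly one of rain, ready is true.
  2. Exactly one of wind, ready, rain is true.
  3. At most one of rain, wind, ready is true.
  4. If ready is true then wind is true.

wind: False; rain: True; ready: False

  (1) {rain, ready}: 1 true — exactly one ✓
  (2) {wind, ready, rain}: 1 true — exactly one ✓
  (3) {rain, wind, ready}: 1 true — at most one ✓
  (4) ready=F ⇒ wind: vacuous ✓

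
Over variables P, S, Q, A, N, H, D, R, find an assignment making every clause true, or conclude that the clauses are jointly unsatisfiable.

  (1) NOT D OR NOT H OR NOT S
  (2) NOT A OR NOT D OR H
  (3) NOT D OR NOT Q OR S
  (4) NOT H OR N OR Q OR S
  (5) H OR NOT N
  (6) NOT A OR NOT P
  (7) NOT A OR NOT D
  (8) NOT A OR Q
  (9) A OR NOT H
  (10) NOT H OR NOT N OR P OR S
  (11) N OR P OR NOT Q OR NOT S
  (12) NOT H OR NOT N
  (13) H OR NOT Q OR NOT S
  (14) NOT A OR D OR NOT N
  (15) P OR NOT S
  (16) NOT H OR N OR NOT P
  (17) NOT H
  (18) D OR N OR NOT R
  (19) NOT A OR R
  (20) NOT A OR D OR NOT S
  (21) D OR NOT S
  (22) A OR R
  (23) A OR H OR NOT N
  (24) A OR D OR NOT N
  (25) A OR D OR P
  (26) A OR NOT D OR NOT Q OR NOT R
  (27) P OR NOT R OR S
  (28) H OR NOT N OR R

Unit clause (NOT H) forces H = False.
In (H OR NOT N) only NOT N is left, so N = False.
Try P = False:
  (P OR NOT S) forces S = False.
  (P OR NOT R OR S) forces R = False.
  (NOT A OR R) forces A = False.
  clause (A OR R) is falsified — backtrack.
So P = True.
  then (NOT A OR NOT P) forces A = False.
  then (A OR R) forces R = True.
  then (D OR N OR NOT R) forces D = True.
  then (A OR NOT D OR NOT Q OR NOT R) forces Q = False.
Set S = False.
All clauses satisfied.

P = True, S = False, Q = False, A = False, N = False, H = False, D = True, R = True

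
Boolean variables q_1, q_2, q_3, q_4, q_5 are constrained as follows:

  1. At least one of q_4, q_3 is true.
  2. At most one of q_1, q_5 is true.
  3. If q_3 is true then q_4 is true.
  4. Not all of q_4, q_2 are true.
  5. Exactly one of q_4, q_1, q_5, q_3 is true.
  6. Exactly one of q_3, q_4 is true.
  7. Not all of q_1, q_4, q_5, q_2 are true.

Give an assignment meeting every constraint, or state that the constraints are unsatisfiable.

q_1 = False; q_2 = False; q_3 = False; q_4 = True; q_5 = False

  (1) {q_4, q_3}: 1 true — at least one ✓
  (2) {q_1, q_5}: 0 true — at most one ✓
  (3) q_3=F ⇒ q_4: vacuous ✓
  (4) {q_4, q_2}: 1/2 true — not all ✓
  (5) {q_4, q_1, q_5, q_3}: 1 true — exactly one ✓
  (6) {q_3, q_4}: 1 true — exactly one ✓
  (7) {q_1, q_4, q_5, q_2}: 1/4 true — not all ✓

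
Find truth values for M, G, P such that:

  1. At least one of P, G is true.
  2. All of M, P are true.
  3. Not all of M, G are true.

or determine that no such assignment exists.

M = True, G = False, P = True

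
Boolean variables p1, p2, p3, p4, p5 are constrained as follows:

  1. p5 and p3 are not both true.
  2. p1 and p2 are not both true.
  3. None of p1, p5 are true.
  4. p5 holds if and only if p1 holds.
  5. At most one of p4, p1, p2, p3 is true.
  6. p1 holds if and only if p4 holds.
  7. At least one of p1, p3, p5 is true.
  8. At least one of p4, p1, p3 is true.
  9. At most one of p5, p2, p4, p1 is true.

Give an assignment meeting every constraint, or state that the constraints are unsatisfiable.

p1 = False, p2 = False, p3 = True, p4 = False, p5 = False

  (1) p5=F, p3=T — not both ✓
  (2) p1=F, p2=F — not both ✓
  (3) {p1, p5}: 0 true — none ✓
  (4) p5=F, p1=F — same ✓
  (5) {p4, p1, p2, p3}: 1 true — at most one ✓
  (6) p1=F, p4=F — same ✓
  (7) {p1, p3, p5}: 1 true — at least one ✓
  (8) {p4, p1, p3}: 1 true — at least one ✓
  (9) {p5, p2, p4, p1}: 0 true — at most one ✓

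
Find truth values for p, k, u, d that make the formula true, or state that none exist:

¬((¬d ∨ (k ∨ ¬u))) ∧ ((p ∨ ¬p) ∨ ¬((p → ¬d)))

p = False, k = False, u = True, d = True

  ¬((¬d ∨ (k ∨ ¬u))) = True
    ¬d ∨ (k ∨ ¬u) = False
      ¬d = False
      k ∨ ¬u = False
        ¬u = False
  (p ∨ ¬p) ∨ ¬((p → ¬d)) = True
    p ∨ ¬p = True
      ¬p = True
    ¬((p → ¬d)) = False
      p → ¬d = True
        ¬d = False
Both conjuncts True, so the formula holds.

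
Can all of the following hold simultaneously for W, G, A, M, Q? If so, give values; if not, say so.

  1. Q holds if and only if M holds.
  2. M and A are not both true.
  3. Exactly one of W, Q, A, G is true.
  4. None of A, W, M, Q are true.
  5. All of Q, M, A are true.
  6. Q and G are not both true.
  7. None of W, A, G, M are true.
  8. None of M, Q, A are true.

Case A = True:
  Constraint (4) is violated (A=T) — contradiction.
Case A = False:
  Constraint (5) is violated (A=F) — contradiction.
Both cases fail — unsatisfiable.

Unsatisfiable — no assignment works.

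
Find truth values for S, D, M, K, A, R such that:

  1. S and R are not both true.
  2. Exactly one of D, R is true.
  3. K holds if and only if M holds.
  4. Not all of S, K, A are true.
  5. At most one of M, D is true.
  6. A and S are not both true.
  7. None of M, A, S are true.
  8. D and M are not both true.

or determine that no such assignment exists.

S=F; D=T; M=F; K=F; A=F; R=F

  (1) S=F, R=F — not both ✓
  (2) {D, R}: 1 true — exactly one ✓
  (3) K=F, M=F — same ✓
  (4) {S, K, A}: 0/3 true — not all ✓
  (5) {M, D}: 1 true — at most one ✓
  (6) A=F, S=F — not both ✓
  (7) {M, A, S}: 0 true — none ✓
  (8) D=T, M=F — not both ✓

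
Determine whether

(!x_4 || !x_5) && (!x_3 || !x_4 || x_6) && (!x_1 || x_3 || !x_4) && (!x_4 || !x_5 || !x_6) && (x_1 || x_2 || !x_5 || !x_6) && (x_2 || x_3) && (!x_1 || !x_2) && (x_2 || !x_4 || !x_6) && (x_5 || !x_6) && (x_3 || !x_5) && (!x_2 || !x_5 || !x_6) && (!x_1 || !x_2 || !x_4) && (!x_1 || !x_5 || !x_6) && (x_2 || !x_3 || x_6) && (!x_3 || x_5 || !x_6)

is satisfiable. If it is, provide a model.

Set x_1 = False.
Try x_2 = False:
  (x_2 || x_3) forces x_3 = True.
  (x_2 || !x_3 || x_6) forces x_6 = True.
  (x_1 || x_2 || !x_5 || !x_6) forces x_5 = False.
  clause (x_5 || !x_6) is falsified — backtrack.
So x_2 = True.
Set x_3 = False.
  then (x_3 || !x_5) forces x_5 = False.
  then (x_5 || !x_6) forces x_6 = False.
Set x_4 = False.
All clauses satisfied.

x_1: False, x_2: True, x_3: False, x_4: False, x_5: False, x_6: False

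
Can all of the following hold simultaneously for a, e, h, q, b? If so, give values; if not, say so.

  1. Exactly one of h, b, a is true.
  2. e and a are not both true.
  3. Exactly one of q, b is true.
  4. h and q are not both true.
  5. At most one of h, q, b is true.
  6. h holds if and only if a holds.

a = False; e = False; h = False; q = False; b = True

  (1) {h, b, a}: 1 true — exactly one ✓
  (2) e=F, a=F — not both ✓
  (3) {q, b}: 1 true — exactly one ✓
  (4) h=F, q=F — not both ✓
  (5) {h, q, b}: 1 true — at most one ✓
  (6) h=F, a=F — same ✓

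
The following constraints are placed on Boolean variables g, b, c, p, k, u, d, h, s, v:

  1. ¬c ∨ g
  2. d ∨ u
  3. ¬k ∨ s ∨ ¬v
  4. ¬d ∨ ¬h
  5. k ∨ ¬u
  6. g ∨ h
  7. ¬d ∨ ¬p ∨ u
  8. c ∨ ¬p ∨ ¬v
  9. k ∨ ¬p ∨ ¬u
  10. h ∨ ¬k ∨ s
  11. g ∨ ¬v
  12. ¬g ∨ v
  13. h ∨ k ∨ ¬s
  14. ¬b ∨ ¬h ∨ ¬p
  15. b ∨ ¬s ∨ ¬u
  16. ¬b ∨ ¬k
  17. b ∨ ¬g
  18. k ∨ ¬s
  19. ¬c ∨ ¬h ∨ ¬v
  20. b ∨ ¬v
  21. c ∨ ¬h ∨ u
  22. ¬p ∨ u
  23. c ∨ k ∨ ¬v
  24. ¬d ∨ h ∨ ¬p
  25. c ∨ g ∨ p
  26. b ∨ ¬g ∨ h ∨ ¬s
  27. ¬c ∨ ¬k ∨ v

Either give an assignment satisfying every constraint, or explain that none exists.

Set g = True.
  then (¬g ∨ v) forces v = True.
  then (b ∨ ¬g) forces b = True.
  then (¬b ∨ ¬k) forces k = False.
  then (k ∨ ¬s) forces s = False.
  then (c ∨ k ∨ ¬v) forces c = True.
  then (k ∨ ¬u) forces u = False.
  then (¬c ∨ ¬h ∨ ¬v) forces h = False.
  then (¬p ∨ u) forces p = False.
  then (d ∨ u) forces d = True.
All clauses satisfied.

g=T; b=T; c=T; p=F; k=F; u=F; d=T; h=F; s=F; v=T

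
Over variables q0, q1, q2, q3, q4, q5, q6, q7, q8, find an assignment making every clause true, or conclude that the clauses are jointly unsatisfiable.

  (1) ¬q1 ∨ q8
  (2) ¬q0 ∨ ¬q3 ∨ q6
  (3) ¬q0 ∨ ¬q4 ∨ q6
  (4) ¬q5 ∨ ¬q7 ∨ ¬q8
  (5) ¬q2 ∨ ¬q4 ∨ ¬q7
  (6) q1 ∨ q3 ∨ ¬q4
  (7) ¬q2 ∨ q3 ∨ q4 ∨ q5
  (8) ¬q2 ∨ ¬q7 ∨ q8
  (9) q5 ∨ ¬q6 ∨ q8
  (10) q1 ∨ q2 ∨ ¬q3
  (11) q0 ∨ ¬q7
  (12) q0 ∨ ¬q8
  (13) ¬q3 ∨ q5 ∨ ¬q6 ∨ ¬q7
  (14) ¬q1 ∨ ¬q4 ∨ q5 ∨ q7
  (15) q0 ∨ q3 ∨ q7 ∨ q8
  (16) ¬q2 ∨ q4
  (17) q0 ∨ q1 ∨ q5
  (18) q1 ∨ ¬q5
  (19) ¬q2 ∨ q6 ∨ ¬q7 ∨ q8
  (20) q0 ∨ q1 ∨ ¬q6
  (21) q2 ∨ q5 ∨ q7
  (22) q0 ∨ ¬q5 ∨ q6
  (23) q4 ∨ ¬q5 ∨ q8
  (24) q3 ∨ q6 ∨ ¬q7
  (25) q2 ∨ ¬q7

q0=T; q1=T; q2=T; q3=T; q4=T; q5=T; q6=T; q7=F; q8=T

Set q0 = True.
Set q1 = True.
  then (¬q1 ∨ q8) forces q8 = True.
Set q2 = True.
  then (¬q2 ∨ q4) forces q4 = True.
  then (¬q0 ∨ ¬q4 ∨ q6) forces q6 = True.
  then (¬q2 ∨ ¬q4 ∨ ¬q7) forces q7 = False.
  then (¬q1 ∨ ¬q4 ∨ q5 ∨ q7) forces q5 = True.
Set q3 = True.
All clauses satisfied.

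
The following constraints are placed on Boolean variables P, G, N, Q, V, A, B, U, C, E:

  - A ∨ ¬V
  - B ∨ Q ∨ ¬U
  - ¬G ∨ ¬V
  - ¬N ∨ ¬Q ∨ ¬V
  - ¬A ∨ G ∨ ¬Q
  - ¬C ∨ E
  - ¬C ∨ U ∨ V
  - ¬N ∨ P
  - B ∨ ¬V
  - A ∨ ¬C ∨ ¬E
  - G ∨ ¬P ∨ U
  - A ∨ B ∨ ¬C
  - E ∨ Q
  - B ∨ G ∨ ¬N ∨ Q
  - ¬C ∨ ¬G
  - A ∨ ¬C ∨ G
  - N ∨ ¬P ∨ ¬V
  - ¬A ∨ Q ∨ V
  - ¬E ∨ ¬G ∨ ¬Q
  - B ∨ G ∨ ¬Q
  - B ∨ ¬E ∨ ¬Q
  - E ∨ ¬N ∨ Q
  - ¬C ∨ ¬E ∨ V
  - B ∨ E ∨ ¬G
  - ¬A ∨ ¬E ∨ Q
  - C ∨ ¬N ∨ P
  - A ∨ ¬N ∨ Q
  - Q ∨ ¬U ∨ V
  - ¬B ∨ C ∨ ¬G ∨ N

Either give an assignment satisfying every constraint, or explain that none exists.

P = True, G = True, N = True, Q = True, V = False, A = True, B = True, U = True, C = False, E = False

Set P = True.
Set G = True.
  then (¬G ∨ ¬V) forces V = False.
  then (¬C ∨ ¬G) forces C = False.
Set N = True.
Try Q = False:
  (E ∨ Q) forces E = True.
  (¬A ∨ Q ∨ V) forces A = False.
  clause (A ∨ ¬N ∨ Q) is falsified — backtrack.
So Q = True.
  then (¬E ∨ ¬G ∨ ¬Q) forces E = False.
  then (B ∨ E ∨ ¬G) forces B = True.
Set A = True.
Set U = True.
All clauses satisfied.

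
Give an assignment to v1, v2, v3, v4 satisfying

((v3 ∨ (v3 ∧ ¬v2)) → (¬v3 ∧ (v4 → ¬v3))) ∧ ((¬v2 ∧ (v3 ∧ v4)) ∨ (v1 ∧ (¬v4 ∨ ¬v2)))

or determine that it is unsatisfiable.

v1=T, v2=F, v3=F, v4=F

  (v3 ∨ (v3 ∧ ¬v2)) → (¬v3 ∧ (v4 → ¬v3)) = True
    v3 ∨ (v3 ∧ ¬v2) = False
      v3 ∧ ¬v2 = False
        ¬v2 = True
    ¬v3 ∧ (v4 → ¬v3) = True
      ¬v3 = True
      v4 → ¬v3 = True
        ¬v3 = True
  (¬v2 ∧ (v3 ∧ v4)) ∨ (v1 ∧ (¬v4 ∨ ¬v2)) = True
    ¬v2 ∧ (v3 ∧ v4) = False
      ¬v2 = True
      v3 ∧ v4 = False
    v1 ∧ (¬v4 ∨ ¬v2) = True
      ¬v4 ∨ ¬v2 = True
        ¬v4 = True
        ¬v2 = True
Both conjuncts True, so the formula holds.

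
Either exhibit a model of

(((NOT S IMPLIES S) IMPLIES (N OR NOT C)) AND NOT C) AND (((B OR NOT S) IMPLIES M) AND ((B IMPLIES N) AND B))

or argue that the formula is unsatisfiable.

M=T, S=T, C=F, B=T, N=T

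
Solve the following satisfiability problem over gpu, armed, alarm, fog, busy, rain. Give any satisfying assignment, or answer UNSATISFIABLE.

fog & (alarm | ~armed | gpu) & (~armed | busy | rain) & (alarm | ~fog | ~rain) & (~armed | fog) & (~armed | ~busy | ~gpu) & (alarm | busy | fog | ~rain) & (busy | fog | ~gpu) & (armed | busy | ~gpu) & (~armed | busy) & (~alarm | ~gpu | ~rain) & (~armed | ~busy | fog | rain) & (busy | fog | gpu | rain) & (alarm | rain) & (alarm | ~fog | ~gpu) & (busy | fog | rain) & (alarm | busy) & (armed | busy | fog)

Unit clause (fog) forces fog = True.
Set gpu = False.
Set armed = False.
Set alarm = True.
Set busy = True.
Set rain = True.
All clauses satisfied.

gpu=F, armed=F, alarm=T, fog=T, busy=T, rain=T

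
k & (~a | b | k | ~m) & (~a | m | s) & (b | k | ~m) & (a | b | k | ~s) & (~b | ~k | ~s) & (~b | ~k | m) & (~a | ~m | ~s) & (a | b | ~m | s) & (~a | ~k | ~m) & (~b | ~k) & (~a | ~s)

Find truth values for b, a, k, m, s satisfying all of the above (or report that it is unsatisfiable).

Unit clause (k) forces k = True.
In (~b | ~k) only ~b is left, so b = False.
Try a = True:
  (~a | ~k | ~m) forces m = False.
  (~a | m | s) forces s = True.
  clause (~a | ~s) is falsified — backtrack.
So a = False.
Set m = False.
Set s = True.
All clauses satisfied.

b = False, a = False, k = True, m = False, s = True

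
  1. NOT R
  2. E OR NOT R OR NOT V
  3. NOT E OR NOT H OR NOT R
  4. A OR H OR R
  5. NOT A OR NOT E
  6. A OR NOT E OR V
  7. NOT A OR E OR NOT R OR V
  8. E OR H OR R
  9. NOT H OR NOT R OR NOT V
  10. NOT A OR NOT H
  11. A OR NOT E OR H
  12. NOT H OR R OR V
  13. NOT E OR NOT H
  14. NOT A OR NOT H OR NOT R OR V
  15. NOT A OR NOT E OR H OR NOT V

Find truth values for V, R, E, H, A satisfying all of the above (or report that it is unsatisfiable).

Unit clause (NOT R) forces R = False.
Try V = False:
  (NOT H OR R OR V) forces H = False.
  (A OR H OR R) forces A = True.
  (NOT A OR NOT E) forces E = False.
  clause (E OR H OR R) is falsified — backtrack.
So V = True.
Try E = True:
  (NOT A OR NOT E) forces A = False.
  (A OR H OR R) forces H = True.
  clause (NOT E OR NOT H) is falsified — backtrack.
So E = False.
  then (E OR H OR R) forces H = True.
  then (NOT A OR NOT H) forces A = False.
All clauses satisfied.

V = True; R = False; E = False; H = True; A = False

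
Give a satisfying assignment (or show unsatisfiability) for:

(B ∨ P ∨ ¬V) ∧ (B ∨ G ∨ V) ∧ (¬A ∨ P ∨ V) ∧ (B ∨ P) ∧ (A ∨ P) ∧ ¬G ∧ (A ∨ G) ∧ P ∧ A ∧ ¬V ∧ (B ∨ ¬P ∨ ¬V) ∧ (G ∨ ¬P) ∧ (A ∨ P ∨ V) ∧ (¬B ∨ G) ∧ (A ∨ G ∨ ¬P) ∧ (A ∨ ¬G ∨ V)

Unsatisfiable

Case P = True:
  (¬G) forces G = False.
  Clause (G ∨ ¬P) is falsified — contradiction.
Case P = False:
  Clause (P) is falsified — contradiction.
Both cases fail, so the formula is unsatisfiable.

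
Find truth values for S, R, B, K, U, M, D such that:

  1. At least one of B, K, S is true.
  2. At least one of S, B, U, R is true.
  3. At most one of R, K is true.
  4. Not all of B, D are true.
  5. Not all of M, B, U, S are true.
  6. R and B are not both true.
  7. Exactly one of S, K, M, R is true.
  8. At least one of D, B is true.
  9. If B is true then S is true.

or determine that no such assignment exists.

S=T; R=F; B=T; K=F; U=T; M=F; D=F

  (1) {B, K, S}: 2 true — at least one ✓
  (2) {S, B, U, R}: 3 true — at least one ✓
  (3) {R, K}: 0 true — at most one ✓
  (4) {B, D}: 1/2 true — not all ✓
  (5) {M, B, U, S}: 3/4 true — not all ✓
  (6) R=F, B=T — not both ✓
  (7) {S, K, M, R}: 1 true — exactly one ✓
  (8) {D, B}: 1 true — at least one ✓
  (9) B=T ⇒ S: T ✓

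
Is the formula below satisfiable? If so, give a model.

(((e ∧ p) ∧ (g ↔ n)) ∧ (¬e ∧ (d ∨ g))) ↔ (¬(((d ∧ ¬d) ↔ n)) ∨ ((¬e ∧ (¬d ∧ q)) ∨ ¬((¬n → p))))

q: True, p: True, g: True, d: False, e: True, n: False

  (((e ∧ p) ∧ (g ↔ n)) ∧ (¬e ∧ (d ∨ g))) ↔ (¬(((d ∧ ¬d) ↔ n)) ∨ ((¬e ∧ (¬d ∧ q)) ∨ ¬((¬n → p)))) = True
    ((e ∧ p) ∧ (g ↔ n)) ∧ (¬e ∧ (d ∨ g)) = False
      (e ∧ p) ∧ (g ↔ n) = False
        e ∧ p = True
        g ↔ n = False
      ¬e ∧ (d ∨ g) = False
        ¬e = False
        d ∨ g = True
    ¬(((d ∧ ¬d) ↔ n)) ∨ ((¬e ∧ (¬d ∧ q)) ∨ ¬((¬n → p))) = False
      ¬(((d ∧ ¬d) ↔ n)) = False
        (d ∧ ¬d) ↔ n = True
          d ∧ ¬d = False
            ¬d = True
      (¬e ∧ (¬d ∧ q)) ∨ ¬((¬n → p)) = False
        ¬e ∧ (¬d ∧ q) = False
          ¬e = False
          ¬d ∧ q = True
            ¬d = True
        ¬((¬n → p)) = False
          ¬n → p = True
            ¬n = True
The formula evaluates to True.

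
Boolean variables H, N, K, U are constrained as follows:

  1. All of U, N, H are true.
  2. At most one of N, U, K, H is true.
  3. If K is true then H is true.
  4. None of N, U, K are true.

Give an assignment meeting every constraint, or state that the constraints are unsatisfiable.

Case N = True:
  Constraint (4) is violated (N=T) — contradiction.
Case N = False:
  Constraint (1) is violated (N=F) — contradiction.
Both cases fail — unsatisfiable.

UNSATISFIABLE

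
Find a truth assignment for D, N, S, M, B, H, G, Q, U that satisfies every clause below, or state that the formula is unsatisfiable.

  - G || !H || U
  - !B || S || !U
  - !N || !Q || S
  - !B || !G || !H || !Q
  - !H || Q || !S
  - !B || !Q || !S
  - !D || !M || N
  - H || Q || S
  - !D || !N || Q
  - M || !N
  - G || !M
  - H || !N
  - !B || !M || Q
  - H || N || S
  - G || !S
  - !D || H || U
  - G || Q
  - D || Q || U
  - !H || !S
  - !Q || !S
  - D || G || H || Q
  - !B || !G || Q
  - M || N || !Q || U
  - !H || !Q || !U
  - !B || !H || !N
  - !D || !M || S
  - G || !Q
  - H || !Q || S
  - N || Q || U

D=T, N=F, S=T, M=F, B=F, H=F, G=T, Q=F, U=T

Set D = True.
Try N = True:
  (!D || !N || Q) forces Q = True.
  (!N || !Q || S) forces S = True.
  clause (!Q || !S) is falsified — backtrack.
So N = False.
  then (!D || !M || N) forces M = False.
Set S = True.
  then (G || !S) forces G = True.
  then (!H || !S) forces H = False.
  then (!Q || !S) forces Q = False.
  then (!B || !G || Q) forces B = False.
  then (N || Q || U) forces U = True.
All clauses satisfied.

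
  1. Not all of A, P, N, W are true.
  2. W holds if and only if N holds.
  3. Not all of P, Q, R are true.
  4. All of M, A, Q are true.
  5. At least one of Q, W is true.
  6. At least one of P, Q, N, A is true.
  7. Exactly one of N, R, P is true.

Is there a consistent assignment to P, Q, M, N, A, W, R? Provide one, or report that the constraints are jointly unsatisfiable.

P = False, Q = True, M = True, N = False, A = True, W = False, R = True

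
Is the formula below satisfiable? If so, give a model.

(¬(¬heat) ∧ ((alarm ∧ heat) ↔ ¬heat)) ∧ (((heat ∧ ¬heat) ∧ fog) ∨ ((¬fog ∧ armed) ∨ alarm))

fog = False, alarm = False, armed = True, heat = True

  ¬(¬heat) ∧ ((alarm ∧ heat) ↔ ¬heat) = True
    ¬(¬heat) = True
      ¬heat = False
    (alarm ∧ heat) ↔ ¬heat = True
      alarm ∧ heat = False
      ¬heat = False
  ((heat ∧ ¬heat) ∧ fog) ∨ ((¬fog ∧ armed) ∨ alarm) = True
    (heat ∧ ¬heat) ∧ fog = False
      heat ∧ ¬heat = False
        ¬heat = False
    (¬fog ∧ armed) ∨ alarm = True
      ¬fog ∧ armed = True
        ¬fog = True
Both conjuncts True, so the formula holds.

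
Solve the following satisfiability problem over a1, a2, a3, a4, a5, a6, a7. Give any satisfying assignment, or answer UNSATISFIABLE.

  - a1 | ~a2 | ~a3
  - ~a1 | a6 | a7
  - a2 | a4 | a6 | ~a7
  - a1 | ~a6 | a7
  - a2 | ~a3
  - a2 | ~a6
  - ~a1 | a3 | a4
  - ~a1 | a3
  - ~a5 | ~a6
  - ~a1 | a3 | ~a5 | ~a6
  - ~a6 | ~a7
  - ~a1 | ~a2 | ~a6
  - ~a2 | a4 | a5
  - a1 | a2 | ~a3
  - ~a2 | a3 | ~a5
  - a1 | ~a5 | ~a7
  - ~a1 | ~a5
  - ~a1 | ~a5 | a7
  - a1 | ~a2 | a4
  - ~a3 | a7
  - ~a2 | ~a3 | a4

a1=F; a2=T; a3=F; a4=T; a5=F; a6=F; a7=F

Set a1 = False.
Set a2 = True.
  then (a1 | ~a2 | ~a3) forces a3 = False.
  then (~a2 | a3 | ~a5) forces a5 = False.
  then (a1 | ~a2 | a4) forces a4 = True.
Try a6 = True:
  (a1 | ~a6 | a7) forces a7 = True.
  clause (~a6 | ~a7) is falsified — backtrack.
So a6 = False.
Set a7 = False.
All clauses satisfied.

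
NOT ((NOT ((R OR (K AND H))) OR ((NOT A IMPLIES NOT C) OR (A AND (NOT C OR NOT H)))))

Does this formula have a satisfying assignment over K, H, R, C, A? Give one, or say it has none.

K = False, H = False, R = True, C = True, A = False

  NOT ((NOT ((R OR (K AND H))) OR ((NOT A IMPLIES NOT C) OR (A AND (NOT C OR NOT H))))) = True
    NOT ((R OR (K AND H))) OR ((NOT A IMPLIES NOT C) OR (A AND (NOT C OR NOT H))) = False
      NOT ((R OR (K AND H))) = False
        R OR (K AND H) = True
          K AND H = False
      (NOT A IMPLIES NOT C) OR (A AND (NOT C OR NOT H)) = False
        NOT A IMPLIES NOT C = False
          NOT A = True
          NOT C = False
        A AND (NOT C OR NOT H) = False
          NOT C OR NOT H = True
            NOT C = False
            NOT H = True
The formula evaluates to True.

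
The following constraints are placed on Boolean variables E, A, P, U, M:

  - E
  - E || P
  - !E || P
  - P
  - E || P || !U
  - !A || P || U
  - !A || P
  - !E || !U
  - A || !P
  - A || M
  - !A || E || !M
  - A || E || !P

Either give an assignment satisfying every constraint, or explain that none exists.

E=T, A=T, P=T, U=F, M=T

Unit clause (E) forces E = True.
In (!E || P) only P is left, so P = True.
In (!E || !U) only !U is left, so U = False.
In (A || !P) only A is left, so A = True.
Set M = True.
All clauses satisfied.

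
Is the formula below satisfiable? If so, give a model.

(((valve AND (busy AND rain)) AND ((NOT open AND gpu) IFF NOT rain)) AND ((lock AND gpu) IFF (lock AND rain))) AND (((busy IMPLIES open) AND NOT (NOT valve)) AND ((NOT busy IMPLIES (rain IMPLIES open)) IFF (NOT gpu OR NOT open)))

busy = True, rain = True, gpu = False, lock = False, valve = True, open = True

  ((valve AND (busy AND rain)) AND ((NOT open AND gpu) IFF NOT rain)) AND ((lock AND gpu) IFF (lock AND rain)) = True
    (valve AND (busy AND rain)) AND ((NOT open AND gpu) IFF NOT rain) = True
      valve AND (busy AND rain) = True
        busy AND rain = True
      (NOT open AND gpu) IFF NOT rain = True
        NOT open AND gpu = False
          NOT open = False
        NOT rain = False
    (lock AND gpu) IFF (lock AND rain) = True
      lock AND gpu = False
      lock AND rain = False
  ((busy IMPLIES open) AND NOT (NOT valve)) AND ((NOT busy IMPLIES (rain IMPLIES open)) IFF (NOT gpu OR NOT open)) = True
    (busy IMPLIES open) AND NOT (NOT valve) = True
      busy IMPLIES open = True
      NOT (NOT valve) = True
        NOT valve = False
    (NOT busy IMPLIES (rain IMPLIES open)) IFF (NOT gpu OR NOT open) = True
      NOT busy IMPLIES (rain IMPLIES open) = True
        NOT busy = False
        rain IMPLIES open = True
      NOT gpu OR NOT open = True
        NOT gpu = True
        NOT open = False
Both conjuncts True, so the formula holds.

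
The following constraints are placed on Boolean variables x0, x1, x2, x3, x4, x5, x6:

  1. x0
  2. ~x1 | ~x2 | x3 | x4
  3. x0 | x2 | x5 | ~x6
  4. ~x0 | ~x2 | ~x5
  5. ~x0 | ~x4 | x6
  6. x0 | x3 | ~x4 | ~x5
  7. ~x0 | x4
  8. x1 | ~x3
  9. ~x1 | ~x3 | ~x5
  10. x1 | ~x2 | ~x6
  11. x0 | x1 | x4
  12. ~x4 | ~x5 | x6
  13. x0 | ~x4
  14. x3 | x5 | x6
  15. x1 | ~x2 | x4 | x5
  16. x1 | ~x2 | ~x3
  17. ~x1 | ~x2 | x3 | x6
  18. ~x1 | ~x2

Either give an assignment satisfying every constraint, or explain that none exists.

x0=T, x1=F, x2=F, x3=F, x4=T, x5=F, x6=T

Unit clause (x0) forces x0 = True.
In (~x0 | x4) only x4 is left, so x4 = True.
In (~x0 | ~x4 | x6) only x6 is left, so x6 = True.
Set x1 = False.
  then (x1 | ~x3) forces x3 = False.
  then (x1 | ~x2 | ~x6) forces x2 = False.
Set x5 = False.
All clauses satisfied.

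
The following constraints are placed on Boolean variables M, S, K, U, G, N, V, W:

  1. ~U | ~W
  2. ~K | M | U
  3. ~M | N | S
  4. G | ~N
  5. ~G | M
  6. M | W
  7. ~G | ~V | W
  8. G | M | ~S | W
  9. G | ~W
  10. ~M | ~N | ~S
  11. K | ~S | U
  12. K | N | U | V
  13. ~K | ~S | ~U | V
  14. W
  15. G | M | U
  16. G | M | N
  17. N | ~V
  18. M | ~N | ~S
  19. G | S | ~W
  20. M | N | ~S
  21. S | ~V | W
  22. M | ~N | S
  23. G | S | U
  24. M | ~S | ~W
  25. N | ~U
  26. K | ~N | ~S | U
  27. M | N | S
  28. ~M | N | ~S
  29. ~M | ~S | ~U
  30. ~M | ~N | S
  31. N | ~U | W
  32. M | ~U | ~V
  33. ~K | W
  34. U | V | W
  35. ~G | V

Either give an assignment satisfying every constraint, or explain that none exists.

No satisfying assignment exists.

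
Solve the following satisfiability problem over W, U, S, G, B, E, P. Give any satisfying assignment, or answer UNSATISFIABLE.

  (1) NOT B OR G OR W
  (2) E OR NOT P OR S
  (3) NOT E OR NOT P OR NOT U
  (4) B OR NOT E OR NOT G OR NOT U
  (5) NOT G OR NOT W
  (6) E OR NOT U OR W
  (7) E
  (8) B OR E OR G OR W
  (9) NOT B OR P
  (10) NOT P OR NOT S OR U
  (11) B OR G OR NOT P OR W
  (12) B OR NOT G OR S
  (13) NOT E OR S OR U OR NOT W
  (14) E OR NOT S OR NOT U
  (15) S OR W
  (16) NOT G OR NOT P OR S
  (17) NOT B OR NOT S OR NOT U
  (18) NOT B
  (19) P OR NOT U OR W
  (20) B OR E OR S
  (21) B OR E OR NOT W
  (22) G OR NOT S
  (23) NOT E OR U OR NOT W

W = True; U = True; S = False; G = False; B = False; E = True; P = False

Unit clause (E) forces E = True.
Unit clause (NOT B) forces B = False.
Set W = True.
  then (NOT G OR NOT W) forces G = False.
  then (G OR NOT S) forces S = False.
  then (NOT E OR U OR NOT W) forces U = True.
  then (NOT E OR NOT P OR NOT U) forces P = False.
All clauses satisfied.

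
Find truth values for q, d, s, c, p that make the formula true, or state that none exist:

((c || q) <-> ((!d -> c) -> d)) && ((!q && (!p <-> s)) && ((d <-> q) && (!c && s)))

No satisfying assignment exists.

Case c = True: the conjunct !c is False.
Case c = False: the formula simplifies to (q <-> (d -> d)) && ((!q && (!p <-> s)) && ((d <-> q) && s)).
  q = True: the conjunct !q is False.
  q = False: simplifies to !((d -> d)) && ((!p <-> s) && (!d && s)).
    d = True: the conjunct !((d -> d)) becomes !((True -> True)) = False.
    d = False: the conjunct !((d -> d)) becomes !((False -> False)) = False.
Both cases fail — unsatisfiable.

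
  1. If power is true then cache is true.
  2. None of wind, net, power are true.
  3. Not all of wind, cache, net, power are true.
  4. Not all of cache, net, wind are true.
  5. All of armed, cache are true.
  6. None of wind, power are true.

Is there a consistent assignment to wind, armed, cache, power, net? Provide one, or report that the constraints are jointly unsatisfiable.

wind = False, armed = True, cache = True, power = False, net = False

  (1) power=F ⇒ cache: vacuous ✓
  (2) {wind, net, power}: 0 true — none ✓
  (3) {wind, cache, net, power}: 1/4 true — not all ✓
  (4) {cache, net, wind}: 1/3 true — not all ✓
  (5) {armed, cache}: all 2 true ✓
  (6) {wind, power}: 0 true — none ✓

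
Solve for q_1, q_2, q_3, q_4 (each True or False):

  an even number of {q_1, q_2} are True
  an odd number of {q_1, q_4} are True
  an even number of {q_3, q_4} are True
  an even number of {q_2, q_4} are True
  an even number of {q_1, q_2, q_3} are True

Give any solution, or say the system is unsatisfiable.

Adding constraints 1, 2, 4 mod 2: every variable appears an even number of times on the left, so the left side is 0.
But the right sides sum to 1 (mod 2). 0 ≠ 1 — the system is inconsistent.

The formula is unsatisfiable.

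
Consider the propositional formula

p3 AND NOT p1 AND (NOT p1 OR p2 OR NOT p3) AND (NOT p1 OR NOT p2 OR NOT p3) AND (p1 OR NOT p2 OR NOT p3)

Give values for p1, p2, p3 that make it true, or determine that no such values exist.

p1 = False, p2 = False, p3 = True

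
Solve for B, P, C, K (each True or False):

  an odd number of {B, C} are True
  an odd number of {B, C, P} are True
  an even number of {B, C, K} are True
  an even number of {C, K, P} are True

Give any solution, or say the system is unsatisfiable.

B = False, P = False, C = True, K = True

{B, C}: 1 true → odd ✓
{B, C, P}: 1 true → odd ✓
{B, C, K}: 2 true → even ✓
{C, K, P}: 2 true → even ✓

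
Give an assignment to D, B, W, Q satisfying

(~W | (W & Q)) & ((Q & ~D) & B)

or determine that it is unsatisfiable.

D=F, B=T, W=T, Q=T

  ~W | (W & Q) = True
    ~W = False
    W & Q = True
  (Q & ~D) & B = True
    Q & ~D = True
      ~D = True
Both conjuncts True, so the formula holds.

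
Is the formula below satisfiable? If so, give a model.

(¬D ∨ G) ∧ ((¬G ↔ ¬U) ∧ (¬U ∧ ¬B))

G: False, D: False, B: False, U: False

  ¬D ∨ G = True
    ¬D = True
  (¬G ↔ ¬U) ∧ (¬U ∧ ¬B) = True
    ¬G ↔ ¬U = True
      ¬G = True
      ¬U = True
    ¬U ∧ ¬B = True
      ¬U = True
      ¬B = True
Both conjuncts True, so the formula holds.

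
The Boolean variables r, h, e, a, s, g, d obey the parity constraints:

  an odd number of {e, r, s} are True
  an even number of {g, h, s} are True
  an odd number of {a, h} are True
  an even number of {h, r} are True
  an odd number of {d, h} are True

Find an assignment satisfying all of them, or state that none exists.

r=F, h=F, e=T, a=T, s=F, g=F, d=T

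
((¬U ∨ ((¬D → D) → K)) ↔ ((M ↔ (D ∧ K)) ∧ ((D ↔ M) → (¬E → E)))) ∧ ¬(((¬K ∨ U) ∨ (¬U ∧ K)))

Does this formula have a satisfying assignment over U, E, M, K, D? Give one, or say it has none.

The conjunct ¬(((¬K ∨ U) ∨ (¬U ∧ K))) is unsatisfiable on its own:
  U=F, K=F: evaluates to False.
  U=F, K=T: evaluates to False.
  U=T, K=F: evaluates to False.
  U=T, K=T: evaluates to False.
So the whole conjunction is unsatisfiable.

Unsatisfiable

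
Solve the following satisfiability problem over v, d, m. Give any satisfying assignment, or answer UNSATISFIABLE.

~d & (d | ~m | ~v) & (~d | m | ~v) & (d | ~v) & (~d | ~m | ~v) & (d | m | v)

v: False, d: False, m: True

Unit clause (~d) forces d = False.
In (d | ~v) only ~v is left, so v = False.
In (d | m | v) only m is left, so m = True.
Check each clause:
  (~d): ~d holds.
  (d | ~m | ~v): ~v holds.
  (~d | m | ~v): ~d holds.
  (d | ~v): ~v holds.
  (~d | ~m | ~v): ~d holds.
  (d | m | v): m holds.
All clauses satisfied.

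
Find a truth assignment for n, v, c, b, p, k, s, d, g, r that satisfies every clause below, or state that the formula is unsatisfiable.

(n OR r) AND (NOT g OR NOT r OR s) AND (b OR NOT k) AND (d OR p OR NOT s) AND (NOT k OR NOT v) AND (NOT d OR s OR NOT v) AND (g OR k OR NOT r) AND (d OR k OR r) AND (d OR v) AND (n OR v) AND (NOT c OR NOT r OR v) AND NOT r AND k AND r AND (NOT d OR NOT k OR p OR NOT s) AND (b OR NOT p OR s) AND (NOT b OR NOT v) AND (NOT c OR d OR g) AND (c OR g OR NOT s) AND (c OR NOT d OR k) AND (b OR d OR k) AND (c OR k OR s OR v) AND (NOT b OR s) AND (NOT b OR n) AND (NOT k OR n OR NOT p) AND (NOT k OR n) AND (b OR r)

Unsatisfiable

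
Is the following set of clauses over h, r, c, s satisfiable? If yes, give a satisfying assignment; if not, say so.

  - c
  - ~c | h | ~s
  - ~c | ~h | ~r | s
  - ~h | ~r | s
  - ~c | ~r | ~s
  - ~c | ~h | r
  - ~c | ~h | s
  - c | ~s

h: False; r: False; c: True; s: False

Unit clause (c) forces c = True.
Try h = True:
  (~c | ~h | r) forces r = True.
  (~c | ~h | ~r | s) forces s = True.
  clause (~c | ~r | ~s) is falsified — backtrack.
So h = False.
  then (~c | h | ~s) forces s = False.
Set r = False.
Check each clause:
  (c): c holds.
  (~c | h | ~s): ~s holds.
  (~c | ~h | ~r | s): ~h holds.
  (~h | ~r | s): ~h holds.
  (~c | ~r | ~s): ~r holds.
  (~c | ~h | r): ~h holds.
  (~c | ~h | s): ~h holds.
  (c | ~s): c holds.
All clauses satisfied.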